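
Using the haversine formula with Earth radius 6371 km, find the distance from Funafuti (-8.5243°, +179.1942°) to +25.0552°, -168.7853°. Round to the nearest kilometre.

3954 km

Δλ = -168.7853 − 179.1942 = -347.9795°; wrapped into (−180°, 180°]: 12.0205°.
Δφ = 25.0552 − -8.5243 = 33.5795°.
a = sin²(Δφ/2) + cos φ₁ · cos φ₂ · sin²(Δλ/2) = 0.093262.
c = 2·atan2(√a, √(1−a)) = 0.62069 rad → d = 6371·c ≈ 3954.44 km.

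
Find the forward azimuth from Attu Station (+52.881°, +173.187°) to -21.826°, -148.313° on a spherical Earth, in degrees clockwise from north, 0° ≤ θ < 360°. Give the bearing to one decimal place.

144.3°

Δλ = -148.313 − 173.187 = -321.500°; wrapped into (−180°, 180°]: 38.500°.
θ = atan2( sin Δλ · cos φ₂ , cos φ₁ · sin φ₂ − sin φ₁ · cos φ₂ · cos Δλ )
  = atan2(0.57789, -0.80367) = 144.281° → normalised to [0°, 360°): 144.281°.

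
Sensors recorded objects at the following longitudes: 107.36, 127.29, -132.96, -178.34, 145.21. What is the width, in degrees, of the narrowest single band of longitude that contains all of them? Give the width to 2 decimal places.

Sort the longitudes: -178.34°, -132.96°, +107.36°, +127.29°, +145.21°.
Eastward gaps between consecutive values (wrapping around): 45.38°, 240.32°, 19.93°, 17.92°, 36.45°.
Largest gap = 240.32° ⇒ minimal covering band is its complement: 360° − 240.32° = 119.68°.
Band runs from +107.36° eastward to -132.96°, crossing the antimeridian.

119.68°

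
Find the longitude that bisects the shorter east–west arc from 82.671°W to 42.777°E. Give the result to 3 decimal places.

19.947°W

Signed shortest Δλ from -82.671° to +42.777° is +125.448°.
Midpoint longitude = -82.671° + (+125.448°)/2 = -82.671° + 62.724° = -19.947°.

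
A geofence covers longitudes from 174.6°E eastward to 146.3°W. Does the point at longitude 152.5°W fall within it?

Band width going east from +174.6° to -146.3°: ((-146.3 − 174.6) mod 360) = 39.1°.
Offset of -152.5° east of the west edge: ((-152.5 − 174.6) mod 360) = 32.9°.
32.9° ≤ 39.1° ⇒ inside.

Yes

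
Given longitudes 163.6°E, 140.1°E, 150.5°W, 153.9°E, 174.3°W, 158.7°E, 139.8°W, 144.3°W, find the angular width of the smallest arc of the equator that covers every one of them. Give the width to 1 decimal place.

80.1°

Sort the longitudes: -174.3°, -150.5°, -144.3°, -139.8°, +140.1°, +153.9°, +158.7°, +163.6°.
Eastward gaps between consecutive values (wrapping around): 23.8°, 6.2°, 4.5°, 279.9°, 13.8°, 4.8°, 4.9°, 22.1°.
Largest gap = 279.9° ⇒ minimal covering band is its complement: 360° − 279.9° = 80.1°.
Band runs from +140.1° eastward to -139.8°, crossing the antimeridian.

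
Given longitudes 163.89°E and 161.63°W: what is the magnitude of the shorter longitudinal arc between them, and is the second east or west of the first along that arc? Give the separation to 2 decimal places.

Raw difference: -161.63 − 163.89 = -325.52°.
Normalise into (−180°, 180°]: -325.52° + 360° = 34.48°.
Positive ⇒ the second point lies to the east; separation 34.48°.

34.48° east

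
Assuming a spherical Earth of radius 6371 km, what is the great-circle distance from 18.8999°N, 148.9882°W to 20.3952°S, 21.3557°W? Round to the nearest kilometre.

Δλ = -21.3557 − -148.9882 = 127.6325°.
Δφ = -20.3952 − 18.8999 = -39.2951°.
a = sin²(Δφ/2) + cos φ₁ · cos φ₂ · sin²(Δλ/2) = 0.827172.
c = 2·atan2(√a, √(1−a)) = 2.28411 rad → d = 6371·c ≈ 14552.07 km.

14552 km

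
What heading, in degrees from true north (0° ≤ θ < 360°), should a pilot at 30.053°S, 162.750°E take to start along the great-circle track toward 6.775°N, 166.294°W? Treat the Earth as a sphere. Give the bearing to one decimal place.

44.0°

Δλ = -166.294 − 162.750 = -329.044°; wrapped into (−180°, 180°]: 30.956°.
θ = atan2( sin Δλ · cos φ₂ , cos φ₁ · sin φ₂ − sin φ₁ · cos φ₂ · cos Δλ )
  = atan2(0.51079, 0.52858) = 44.019° → normalised to [0°, 360°): 44.019°.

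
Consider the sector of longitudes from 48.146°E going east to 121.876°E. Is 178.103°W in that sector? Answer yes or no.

No

Band width going east from +48.146° to +121.876°: ((121.876 − 48.146) mod 360) = 73.730°.
Offset of -178.103° east of the west edge: ((-178.103 − 48.146) mod 360) = 133.751°.
133.751° > 73.730° ⇒ outside.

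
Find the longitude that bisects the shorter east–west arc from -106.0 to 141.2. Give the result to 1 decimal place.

Signed shortest Δλ from -106.0° to +141.2° is -112.8°.
Midpoint longitude = -106.0° + (-112.8°)/2 = -106.0° − 56.4° = -162.4°.
(The naïve average (-106.0 + +141.2)/2 = 17.6° is on the wrong side of the globe.)

-162.4°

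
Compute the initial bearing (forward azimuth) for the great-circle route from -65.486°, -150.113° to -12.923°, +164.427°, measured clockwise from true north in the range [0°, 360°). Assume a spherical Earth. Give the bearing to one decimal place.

307.3°

Δλ = 164.427 − -150.113 = 314.540°; wrapped into (−180°, 180°]: -45.460°.
θ = atan2( sin Δλ · cos φ₂ , cos φ₁ · sin φ₂ − sin φ₁ · cos φ₂ · cos Δλ )
  = atan2(-0.69471, 0.52923) = -52.700° → normalised to [0°, 360°): 307.300°.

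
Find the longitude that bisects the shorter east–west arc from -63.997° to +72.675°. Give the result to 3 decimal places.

Signed shortest Δλ from -63.997° to +72.675° is +136.672°.
Midpoint longitude = -63.997° + (+136.672°)/2 = -63.997° + 68.336° = +4.339°.

+4.339°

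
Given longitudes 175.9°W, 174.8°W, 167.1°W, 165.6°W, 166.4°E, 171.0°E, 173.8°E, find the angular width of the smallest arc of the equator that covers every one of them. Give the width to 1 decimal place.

28.0°

Sort the longitudes: -175.9°, -174.8°, -167.1°, -165.6°, +166.4°, +171.0°, +173.8°.
Eastward gaps between consecutive values (wrapping around): 1.1°, 7.7°, 1.5°, 332.0°, 4.6°, 2.8°, 10.3°.
Largest gap = 332.0° ⇒ minimal covering band is its complement: 360° − 332.0° = 28.0°.
Band runs from +166.4° eastward to -165.6°, crossing the antimeridian.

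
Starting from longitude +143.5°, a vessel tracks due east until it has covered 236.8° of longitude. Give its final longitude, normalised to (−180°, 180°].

Start at +143.5°; shift +236.8° → +380.3°.
+380.3° lies outside (−180°, 180°]; subtract 360° → +20.3°.

+20.3°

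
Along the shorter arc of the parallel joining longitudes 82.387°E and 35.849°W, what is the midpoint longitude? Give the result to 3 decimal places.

Signed shortest Δλ from +82.387° to -35.849° is -118.236°.
Midpoint longitude = +82.387° + (-118.236°)/2 = +82.387° − 59.118° = +23.269°.

23.269°E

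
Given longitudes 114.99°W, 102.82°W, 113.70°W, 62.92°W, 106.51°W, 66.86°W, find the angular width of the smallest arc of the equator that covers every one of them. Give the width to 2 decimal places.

52.07°

Sort the longitudes: -114.99°, -113.70°, -106.51°, -102.82°, -66.86°, -62.92°.
Eastward gaps between consecutive values (wrapping around): 1.29°, 7.19°, 3.69°, 35.96°, 3.94°, 307.93°.
Largest gap = 307.93° ⇒ minimal covering band is its complement: 360° − 307.93° = 52.07°.
Band runs from -114.99° eastward to -62.92°.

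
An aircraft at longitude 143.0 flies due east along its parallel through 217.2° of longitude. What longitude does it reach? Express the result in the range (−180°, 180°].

+0.2°

Start at +143.0°; shift +217.2° → +360.2°.
+360.2° lies outside (−180°, 180°]; subtract 360° → +0.2°.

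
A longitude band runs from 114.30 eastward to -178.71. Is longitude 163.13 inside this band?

Yes

Band width going east from +114.30° to -178.71°: ((-178.71 − 114.30) mod 360) = 66.99°.
Offset of +163.13° east of the west edge: ((163.13 − 114.30) mod 360) = 48.83°.
48.83° ≤ 66.99° ⇒ inside.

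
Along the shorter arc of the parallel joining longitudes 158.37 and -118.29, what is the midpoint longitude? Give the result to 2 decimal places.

Signed shortest Δλ from +158.37° to -118.29° is +83.34°.
Midpoint longitude = +158.37° + (+83.34°)/2 = +158.37° + 41.67° = +200.04°.
Normalise into (−180°, 180°]: -159.96°.
(The naïve average (+158.37 + -118.29)/2 = 20.04° is on the wrong side of the globe.)

-159.96°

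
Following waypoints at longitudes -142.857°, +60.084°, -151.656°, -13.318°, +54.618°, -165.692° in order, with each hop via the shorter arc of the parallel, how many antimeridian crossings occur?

3

Leg 1: -142.857° → +60.084°, shortest Δλ = -157.059° (west) — crosses 180°.
Leg 2: +60.084° → -151.656°, shortest Δλ = 148.26° (east) — crosses 180°.
Leg 3: -151.656° → -13.318°, shortest Δλ = 138.338° (east) — does not cross 180°.
Leg 4: -13.318° → +54.618°, shortest Δλ = 67.936° (east) — does not cross 180°.
Leg 5: +54.618° → -165.692°, shortest Δλ = 139.69° (east) — crosses 180°.
Total crossings: 3.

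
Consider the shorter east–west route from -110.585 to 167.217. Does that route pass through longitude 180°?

Yes

Naïve |167.217 − -110.585| = 277.802° > 180°, so the shorter arc goes the other way round — across 180°.
Signed shortest Δλ = ((167.217 − -110.585 + 180) mod 360) − 180 = -82.198°.
Going west by 82.198° from -110.585° passes through 180° before reaching +167.217°.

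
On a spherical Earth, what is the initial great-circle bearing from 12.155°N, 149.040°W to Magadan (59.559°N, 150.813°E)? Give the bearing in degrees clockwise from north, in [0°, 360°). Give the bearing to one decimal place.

Δλ = 150.813 − -149.040 = 299.853°; wrapped into (−180°, 180°]: -60.147°.
θ = atan2( sin Δλ · cos φ₂ , cos φ₁ · sin φ₂ − sin φ₁ · cos φ₂ · cos Δλ )
  = atan2(-0.43942, 0.78972) = -29.093° → normalised to [0°, 360°): 330.907°.

330.9°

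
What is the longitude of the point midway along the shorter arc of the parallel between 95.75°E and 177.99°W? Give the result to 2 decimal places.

Signed shortest Δλ from +95.75° to -177.99° is +86.26°.
Midpoint longitude = +95.75° + (+86.26°)/2 = +95.75° + 43.13° = +138.88°.
(The naïve average (+95.75 + -177.99)/2 = -41.12° is on the wrong side of the globe.)

138.88°E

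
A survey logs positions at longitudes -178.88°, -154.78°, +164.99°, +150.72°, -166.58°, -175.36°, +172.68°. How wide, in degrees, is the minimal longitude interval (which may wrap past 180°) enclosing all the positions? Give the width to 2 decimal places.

54.50°

Sort the longitudes: -178.88°, -175.36°, -166.58°, -154.78°, +150.72°, +164.99°, +172.68°.
Eastward gaps between consecutive values (wrapping around): 3.52°, 8.78°, 11.80°, 305.50°, 14.27°, 7.69°, 8.44°.
Largest gap = 305.50° ⇒ minimal covering band is its complement: 360° − 305.50° = 54.50°.
Band runs from +150.72° eastward to -154.78°, crossing the antimeridian.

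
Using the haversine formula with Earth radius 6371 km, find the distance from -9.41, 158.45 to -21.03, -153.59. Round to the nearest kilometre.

5284 km

Δλ = -153.59 − 158.45 = -312.04°; wrapped into (−180°, 180°]: 47.96°.
Δφ = -21.03 − -9.41 = -11.62°.
a = sin²(Δφ/2) + cos φ₁ · cos φ₂ · sin²(Δλ/2) = 0.162346.
c = 2·atan2(√a, √(1−a)) = 0.82942 rad → d = 6371·c ≈ 5284.20 km.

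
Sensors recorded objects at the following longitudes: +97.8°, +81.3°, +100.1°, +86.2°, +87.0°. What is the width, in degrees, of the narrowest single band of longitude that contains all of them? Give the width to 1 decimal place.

18.8°

Sort the longitudes: +81.3°, +86.2°, +87.0°, +97.8°, +100.1°.
Eastward gaps between consecutive values (wrapping around): 4.9°, 0.8°, 10.8°, 2.3°, 341.2°.
Largest gap = 341.2° ⇒ minimal covering band is its complement: 360° − 341.2° = 18.8°.
Band runs from +81.3° eastward to +100.1°.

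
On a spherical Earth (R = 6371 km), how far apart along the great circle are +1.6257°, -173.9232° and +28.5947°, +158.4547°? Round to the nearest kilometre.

Δλ = 158.4547 − -173.9232 = 332.3779°; wrapped into (−180°, 180°]: -27.6221°.
Δφ = 28.5947 − 1.6257 = 26.9690°.
a = sin²(Δφ/2) + cos φ₁ · cos φ₂ · sin²(Δλ/2) = 0.104391.
c = 2·atan2(√a, √(1−a)) = 0.65800 rad → d = 6371·c ≈ 4192.10 km.

4192 km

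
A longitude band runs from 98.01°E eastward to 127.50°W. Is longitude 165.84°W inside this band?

Band width going east from +98.01° to -127.50°: ((-127.50 − 98.01) mod 360) = 134.49°.
Offset of -165.84° east of the west edge: ((-165.84 − 98.01) mod 360) = 96.15°.
96.15° ≤ 134.49° ⇒ inside.

Yes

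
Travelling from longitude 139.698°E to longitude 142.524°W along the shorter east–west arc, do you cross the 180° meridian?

Naïve |-142.524 − 139.698| = 282.222° > 180°, so the shorter arc goes the other way round — across 180°.
Signed shortest Δλ = ((-142.524 − 139.698 + 180) mod 360) − 180 = 77.778°.
Going east by 77.778° from +139.698° passes through 180° before reaching -142.524°.

Yes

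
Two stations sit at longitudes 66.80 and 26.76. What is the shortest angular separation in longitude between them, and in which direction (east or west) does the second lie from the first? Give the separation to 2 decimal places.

Raw difference: 26.76 − 66.80 = -40.04°.
Normalise into (−180°, 180°]: -40.04° stays -40.04°.
Negative ⇒ the second point lies to the west; separation 40.04°.

40.04° west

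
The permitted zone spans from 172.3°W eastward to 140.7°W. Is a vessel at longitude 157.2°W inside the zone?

Yes

Band width going east from -172.3° to -140.7°: ((-140.7 − -172.3) mod 360) = 31.6°.
Offset of -157.2° east of the west edge: ((-157.2 − -172.3) mod 360) = 15.1°.
15.1° ≤ 31.6° ⇒ inside.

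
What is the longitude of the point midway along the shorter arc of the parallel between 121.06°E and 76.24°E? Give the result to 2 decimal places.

Signed shortest Δλ from +121.06° to +76.24° is -44.82°.
Midpoint longitude = +121.06° + (-44.82°)/2 = +121.06° − 22.41° = +98.65°.

98.65°E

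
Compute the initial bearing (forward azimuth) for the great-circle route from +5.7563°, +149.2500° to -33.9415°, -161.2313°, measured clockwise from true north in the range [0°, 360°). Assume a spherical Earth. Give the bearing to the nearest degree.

134°

Δλ = -161.2313 − 149.2500 = -310.4813°; wrapped into (−180°, 180°]: 49.5187°.
θ = atan2( sin Δλ · cos φ₂ , cos φ₁ · sin φ₂ − sin φ₁ · cos φ₂ · cos Δλ )
  = atan2(0.63101, -0.60955) = 134.009° → normalised to [0°, 360°): 134.009°.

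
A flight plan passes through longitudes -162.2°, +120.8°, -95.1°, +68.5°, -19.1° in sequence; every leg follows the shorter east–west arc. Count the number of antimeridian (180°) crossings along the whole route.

Leg 1: -162.2° → +120.8°, shortest Δλ = -77.0° (west) — crosses 180°.
Leg 2: +120.8° → -95.1°, shortest Δλ = 144.1° (east) — crosses 180°.
Leg 3: -95.1° → +68.5°, shortest Δλ = 163.6° (east) — does not cross 180°.
Leg 4: +68.5° → -19.1°, shortest Δλ = -87.6° (west) — does not cross 180°.
Total crossings: 2.

2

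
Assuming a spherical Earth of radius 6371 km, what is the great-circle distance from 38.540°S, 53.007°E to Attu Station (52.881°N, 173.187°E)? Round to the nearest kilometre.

Δλ = 173.187 − 53.007 = 120.180°.
Δφ = 52.881 − -38.540 = 91.421°.
a = sin²(Δφ/2) + cos φ₁ · cos φ₂ · sin²(Δλ/2) = 0.867056.
c = 2·atan2(√a, √(1−a)) = 2.39515 rad → d = 6371·c ≈ 15259.53 km.

15260 km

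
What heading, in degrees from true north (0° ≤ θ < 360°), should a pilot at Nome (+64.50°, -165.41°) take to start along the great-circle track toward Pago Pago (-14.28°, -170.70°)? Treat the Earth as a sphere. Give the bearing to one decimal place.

Δλ = -170.70 − -165.41 = -5.29°.
θ = atan2( sin Δλ · cos φ₂ , cos φ₁ · sin φ₂ − sin φ₁ · cos φ₂ · cos Δλ )
  = atan2(-0.08935, -0.97716) = -174.776° → normalised to [0°, 360°): 185.224°.

185.2°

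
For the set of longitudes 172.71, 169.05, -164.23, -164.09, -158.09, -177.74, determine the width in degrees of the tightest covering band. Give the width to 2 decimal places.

32.86°

Sort the longitudes: -177.74°, -164.23°, -164.09°, -158.09°, +169.05°, +172.71°.
Eastward gaps between consecutive values (wrapping around): 13.51°, 0.14°, 6.00°, 327.14°, 3.66°, 9.55°.
Largest gap = 327.14° ⇒ minimal covering band is its complement: 360° − 327.14° = 32.86°.
Band runs from +169.05° eastward to -158.09°, crossing the antimeridian.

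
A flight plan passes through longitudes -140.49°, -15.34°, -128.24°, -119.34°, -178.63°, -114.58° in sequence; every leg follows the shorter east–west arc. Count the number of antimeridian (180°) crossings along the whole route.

0

Leg 1: -140.49° → -15.34°, shortest Δλ = 125.15° (east) — does not cross 180°.
Leg 2: -15.34° → -128.24°, shortest Δλ = -112.9° (west) — does not cross 180°.
Leg 3: -128.24° → -119.34°, shortest Δλ = 8.9° (east) — does not cross 180°.
Leg 4: -119.34° → -178.63°, shortest Δλ = -59.29° (west) — does not cross 180°.
Leg 5: -178.63° → -114.58°, shortest Δλ = 64.05° (east) — does not cross 180°.
Total crossings: 0.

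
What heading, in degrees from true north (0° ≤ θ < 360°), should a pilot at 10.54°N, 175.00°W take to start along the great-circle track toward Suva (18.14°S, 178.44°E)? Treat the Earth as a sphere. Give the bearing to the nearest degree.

Δλ = 178.44 − -175.00 = 353.44°; wrapped into (−180°, 180°]: -6.56°.
θ = atan2( sin Δλ · cos φ₂ , cos φ₁ · sin φ₂ − sin φ₁ · cos φ₂ · cos Δλ )
  = atan2(-0.10857, -0.47878) = -167.224° → normalised to [0°, 360°): 192.776°.

193°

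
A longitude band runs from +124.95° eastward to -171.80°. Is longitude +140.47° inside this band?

Band width going east from +124.95° to -171.80°: ((-171.80 − 124.95) mod 360) = 63.25°.
Offset of +140.47° east of the west edge: ((140.47 − 124.95) mod 360) = 15.52°.
15.52° ≤ 63.25° ⇒ inside.

Yes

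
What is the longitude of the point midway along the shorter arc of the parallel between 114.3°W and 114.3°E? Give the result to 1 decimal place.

180.0°E

Signed shortest Δλ from -114.3° to +114.3° is -131.4°.
Midpoint longitude = -114.3° + (-131.4°)/2 = -114.3° − 65.7° = -180.0°.
Normalise into (−180°, 180°]: +180.0°.
(The naïve average (-114.3 + +114.3)/2 = 0.0° is on the wrong side of the globe.)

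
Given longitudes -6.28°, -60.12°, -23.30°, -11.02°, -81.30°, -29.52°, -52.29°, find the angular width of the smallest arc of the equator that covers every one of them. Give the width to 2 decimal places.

75.02°

Sort the longitudes: -81.30°, -60.12°, -52.29°, -29.52°, -23.30°, -11.02°, -6.28°.
Eastward gaps between consecutive values (wrapping around): 21.18°, 7.83°, 22.77°, 6.22°, 12.28°, 4.74°, 284.98°.
Largest gap = 284.98° ⇒ minimal covering band is its complement: 360° − 284.98° = 75.02°.
Band runs from -81.30° eastward to -6.28°.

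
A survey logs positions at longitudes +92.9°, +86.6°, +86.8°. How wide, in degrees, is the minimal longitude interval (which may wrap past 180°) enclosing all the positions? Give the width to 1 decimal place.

Sort the longitudes: +86.6°, +86.8°, +92.9°.
Eastward gaps between consecutive values (wrapping around): 0.2°, 6.1°, 353.7°.
Largest gap = 353.7° ⇒ minimal covering band is its complement: 360° − 353.7° = 6.3°.
Band runs from +86.6° eastward to +92.9°.

6.3°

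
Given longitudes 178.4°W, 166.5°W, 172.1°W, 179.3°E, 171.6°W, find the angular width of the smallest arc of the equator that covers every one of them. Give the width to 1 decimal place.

14.2°

Sort the longitudes: -178.4°, -172.1°, -171.6°, -166.5°, +179.3°.
Eastward gaps between consecutive values (wrapping around): 6.3°, 0.5°, 5.1°, 345.8°, 2.3°.
Largest gap = 345.8° ⇒ minimal covering band is its complement: 360° − 345.8° = 14.2°.
Band runs from +179.3° eastward to -166.5°, crossing the antimeridian.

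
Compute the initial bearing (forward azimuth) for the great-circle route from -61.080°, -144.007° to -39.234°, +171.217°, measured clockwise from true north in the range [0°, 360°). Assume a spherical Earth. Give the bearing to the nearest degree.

288°

Δλ = 171.217 − -144.007 = 315.224°; wrapped into (−180°, 180°]: -44.776°.
θ = atan2( sin Δλ · cos φ₂ , cos φ₁ · sin φ₂ − sin φ₁ · cos φ₂ · cos Δλ )
  = atan2(-0.54556, 0.17541) = -72.176° → normalised to [0°, 360°): 287.824°.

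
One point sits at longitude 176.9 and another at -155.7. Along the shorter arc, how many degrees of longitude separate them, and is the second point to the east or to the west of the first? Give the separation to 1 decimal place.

27.4° east

Raw difference: -155.7 − 176.9 = -332.6°.
Normalise into (−180°, 180°]: -332.6° + 360° = 27.4°.
Positive ⇒ the second point lies to the east; separation 27.4°.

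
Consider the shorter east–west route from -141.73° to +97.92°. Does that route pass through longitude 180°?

Yes

Naïve |97.92 − -141.73| = 239.65° > 180°, so the shorter arc goes the other way round — across 180°.
Signed shortest Δλ = ((97.92 − -141.73 + 180) mod 360) − 180 = -120.35°.
Going west by 120.35° from -141.73° passes through 180° before reaching +97.92°.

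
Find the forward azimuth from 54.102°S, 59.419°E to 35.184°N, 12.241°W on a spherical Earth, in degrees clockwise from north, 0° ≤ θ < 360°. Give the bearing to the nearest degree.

305°

Δλ = -12.241 − 59.419 = -71.660°.
θ = atan2( sin Δλ · cos φ₂ , cos φ₁ · sin φ₂ − sin φ₁ · cos φ₂ · cos Δλ )
  = atan2(-0.77579, 0.54618) = -54.853° → normalised to [0°, 360°): 305.147°.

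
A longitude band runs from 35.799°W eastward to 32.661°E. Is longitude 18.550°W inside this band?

Yes

Band width going east from -35.799° to +32.661°: ((32.661 − -35.799) mod 360) = 68.460°.
Offset of -18.550° east of the west edge: ((-18.550 − -35.799) mod 360) = 17.249°.
17.249° ≤ 68.460° ⇒ inside.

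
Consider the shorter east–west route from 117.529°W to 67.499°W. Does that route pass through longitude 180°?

No

Signed shortest Δλ = ((-67.499 − -117.529 + 180) mod 360) − 180 = 50.03°.
Going east by 50.03° from -117.529° reaches -67.499° without touching 180°.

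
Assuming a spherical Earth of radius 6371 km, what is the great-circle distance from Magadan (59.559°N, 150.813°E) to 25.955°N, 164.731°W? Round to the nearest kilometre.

5045 km

Δλ = -164.731 − 150.813 = -315.544°; wrapped into (−180°, 180°]: 44.456°.
Δφ = 25.955 − 59.559 = -33.604°.
a = sin²(Δφ/2) + cos φ₁ · cos φ₂ · sin²(Δλ/2) = 0.148750.
c = 2·atan2(√a, √(1−a)) = 0.79189 rad → d = 6371·c ≈ 5045.15 km.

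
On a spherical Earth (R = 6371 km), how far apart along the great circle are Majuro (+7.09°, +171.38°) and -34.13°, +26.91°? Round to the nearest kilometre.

15294 km

Δλ = 26.91 − 171.38 = -144.47°.
Δφ = -34.13 − 7.09 = -41.22°.
a = sin²(Δφ/2) + cos φ₁ · cos φ₂ · sin²(Δλ/2) = 0.868874.
c = 2·atan2(√a, √(1−a)) = 2.40052 rad → d = 6371·c ≈ 15293.73 km.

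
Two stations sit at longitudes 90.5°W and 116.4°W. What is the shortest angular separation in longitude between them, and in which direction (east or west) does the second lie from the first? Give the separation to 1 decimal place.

25.9° west

Raw difference: -116.4 − -90.5 = -25.9°.
Normalise into (−180°, 180°]: -25.9° stays -25.9°.
Negative ⇒ the second point lies to the west; separation 25.9°.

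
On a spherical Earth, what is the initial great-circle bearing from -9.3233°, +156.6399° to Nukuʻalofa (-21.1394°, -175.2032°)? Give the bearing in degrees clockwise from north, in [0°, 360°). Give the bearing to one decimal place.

116.8°

Δλ = -175.2032 − 156.6399 = -331.8431°; wrapped into (−180°, 180°]: 28.1569°.
θ = atan2( sin Δλ · cos φ₂ , cos φ₁ · sin φ₂ − sin φ₁ · cos φ₂ · cos Δλ )
  = atan2(0.44013, -0.22265) = 116.834° → normalised to [0°, 360°): 116.834°.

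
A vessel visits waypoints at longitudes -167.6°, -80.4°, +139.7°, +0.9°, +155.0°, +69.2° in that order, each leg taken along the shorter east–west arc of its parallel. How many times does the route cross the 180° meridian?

Leg 1: -167.6° → -80.4°, shortest Δλ = 87.2° (east) — does not cross 180°.
Leg 2: -80.4° → +139.7°, shortest Δλ = -139.9° (west) — crosses 180°.
Leg 3: +139.7° → +0.9°, shortest Δλ = -138.8° (west) — does not cross 180°.
Leg 4: +0.9° → +155.0°, shortest Δλ = 154.1° (east) — does not cross 180°.
Leg 5: +155.0° → +69.2°, shortest Δλ = -85.8° (west) — does not cross 180°.
Total crossings: 1.

1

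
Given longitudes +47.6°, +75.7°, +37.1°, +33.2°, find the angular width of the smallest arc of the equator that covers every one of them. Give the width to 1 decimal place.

42.5°

Sort the longitudes: +33.2°, +37.1°, +47.6°, +75.7°.
Eastward gaps between consecutive values (wrapping around): 3.9°, 10.5°, 28.1°, 317.5°.
Largest gap = 317.5° ⇒ minimal covering band is its complement: 360° − 317.5° = 42.5°.
Band runs from +33.2° eastward to +75.7°.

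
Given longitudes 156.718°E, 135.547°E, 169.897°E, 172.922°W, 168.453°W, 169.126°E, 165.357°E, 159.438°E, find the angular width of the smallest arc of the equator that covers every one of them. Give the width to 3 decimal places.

56.000°

Sort the longitudes: -172.922°, -168.453°, +135.547°, +156.718°, +159.438°, +165.357°, +169.126°, +169.897°.
Eastward gaps between consecutive values (wrapping around): 4.469°, 304.000°, 21.171°, 2.720°, 5.919°, 3.769°, 0.771°, 17.181°.
Largest gap = 304.000° ⇒ minimal covering band is its complement: 360° − 304.000° = 56.000°.
Band runs from +135.547° eastward to -168.453°, crossing the antimeridian.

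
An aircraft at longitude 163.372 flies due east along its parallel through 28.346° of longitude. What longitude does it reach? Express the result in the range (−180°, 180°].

Start at +163.372°; shift +28.346° → +191.718°.
+191.718° lies outside (−180°, 180°]; subtract 360° → -168.282°.

-168.282°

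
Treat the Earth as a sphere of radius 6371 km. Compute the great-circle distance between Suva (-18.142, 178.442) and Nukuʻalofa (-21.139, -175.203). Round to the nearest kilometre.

744 km

Δλ = -175.203 − 178.442 = -353.645°; wrapped into (−180°, 180°]: 6.355°.
Δφ = -21.139 − -18.142 = -2.997°.
a = sin²(Δφ/2) + cos φ₁ · cos φ₂ · sin²(Δλ/2) = 0.003407.
c = 2·atan2(√a, √(1−a)) = 0.11681 rad → d = 6371·c ≈ 744.18 km.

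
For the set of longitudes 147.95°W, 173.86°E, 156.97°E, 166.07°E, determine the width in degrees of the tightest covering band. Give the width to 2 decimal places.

Sort the longitudes: -147.95°, +156.97°, +166.07°, +173.86°.
Eastward gaps between consecutive values (wrapping around): 304.92°, 9.10°, 7.79°, 38.19°.
Largest gap = 304.92° ⇒ minimal covering band is its complement: 360° − 304.92° = 55.08°.
Band runs from +156.97° eastward to -147.95°, crossing the antimeridian.

55.08°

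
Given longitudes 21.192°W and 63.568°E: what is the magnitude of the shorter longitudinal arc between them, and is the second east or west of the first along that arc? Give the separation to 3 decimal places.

84.760° east

Raw difference: 63.568 − -21.192 = 84.76°.
Normalise into (−180°, 180°]: 84.76° stays 84.76°.
Positive ⇒ the second point lies to the east; separation 84.760°.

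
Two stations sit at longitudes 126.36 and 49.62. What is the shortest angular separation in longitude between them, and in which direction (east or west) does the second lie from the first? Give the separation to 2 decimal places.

76.74° west

Raw difference: 49.62 − 126.36 = -76.74°.
Normalise into (−180°, 180°]: -76.74° stays -76.74°.
Negative ⇒ the second point lies to the west; separation 76.74°.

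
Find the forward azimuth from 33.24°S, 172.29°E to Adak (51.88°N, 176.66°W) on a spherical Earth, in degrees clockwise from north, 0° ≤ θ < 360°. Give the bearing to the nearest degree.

Δλ = -176.66 − 172.29 = -348.95°; wrapped into (−180°, 180°]: 11.05°.
θ = atan2( sin Δλ · cos φ₂ , cos φ₁ · sin φ₂ − sin φ₁ · cos φ₂ · cos Δλ )
  = atan2(0.11832, 0.99010) = 6.815° → normalised to [0°, 360°): 6.815°.

7°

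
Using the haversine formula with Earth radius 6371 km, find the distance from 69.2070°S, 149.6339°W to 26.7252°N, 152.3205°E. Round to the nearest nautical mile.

Δλ = 152.3205 − -149.6339 = 301.9544°; wrapped into (−180°, 180°]: -58.0456°.
Δφ = 26.7252 − -69.2070 = 95.9322°.
a = sin²(Δφ/2) + cos φ₁ · cos φ₂ · sin²(Δλ/2) = 0.626307.
c = 2·atan2(√a, √(1−a)) = 1.82618 rad → d = 6371·c ≈ 11634.58 km ≈ 6282.17 nmi.

6282 nmi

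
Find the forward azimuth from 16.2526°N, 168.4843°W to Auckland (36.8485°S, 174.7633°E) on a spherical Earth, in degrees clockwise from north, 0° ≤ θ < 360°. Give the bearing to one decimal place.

196.3°

Δλ = 174.7633 − -168.4843 = 343.2476°; wrapped into (−180°, 180°]: -16.7524°.
θ = atan2( sin Δλ · cos φ₂ , cos φ₁ · sin φ₂ − sin φ₁ · cos φ₂ · cos Δλ )
  = atan2(-0.23065, -0.79019) = -163.728° → normalised to [0°, 360°): 196.272°.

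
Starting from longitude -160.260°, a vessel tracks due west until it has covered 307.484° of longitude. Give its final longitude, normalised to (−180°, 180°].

Start at -160.260°; shift −307.484° → -467.744°.
-467.744° lies outside (−180°, 180°]; add 360° → -107.744°.

-107.744°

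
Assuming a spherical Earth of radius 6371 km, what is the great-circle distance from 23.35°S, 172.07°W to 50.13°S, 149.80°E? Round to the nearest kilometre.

4437 km

Δλ = 149.80 − -172.07 = 321.87°; wrapped into (−180°, 180°]: -38.13°.
Δφ = -50.13 − -23.35 = -26.78°.
a = sin²(Δφ/2) + cos φ₁ · cos φ₂ · sin²(Δλ/2) = 0.116423.
c = 2·atan2(√a, √(1−a)) = 0.69640 rad → d = 6371·c ≈ 4436.79 km.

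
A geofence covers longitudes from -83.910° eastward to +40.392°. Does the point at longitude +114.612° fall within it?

No

Band width going east from -83.910° to +40.392°: ((40.392 − -83.910) mod 360) = 124.302°.
Offset of +114.612° east of the west edge: ((114.612 − -83.910) mod 360) = 198.522°.
198.522° > 124.302° ⇒ outside.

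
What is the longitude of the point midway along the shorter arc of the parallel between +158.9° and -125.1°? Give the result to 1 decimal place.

Signed shortest Δλ from +158.9° to -125.1° is +76.0°.
Midpoint longitude = +158.9° + (+76.0°)/2 = +158.9° + 38.0° = +196.9°.
Normalise into (−180°, 180°]: -163.1°.
(The naïve average (+158.9 + -125.1)/2 = 16.9° is on the wrong side of the globe.)

-163.1°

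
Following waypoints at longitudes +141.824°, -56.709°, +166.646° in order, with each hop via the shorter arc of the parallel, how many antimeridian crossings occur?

Leg 1: +141.824° → -56.709°, shortest Δλ = 161.467° (east) — crosses 180°.
Leg 2: -56.709° → +166.646°, shortest Δλ = -136.645° (west) — crosses 180°.
Total crossings: 2.

2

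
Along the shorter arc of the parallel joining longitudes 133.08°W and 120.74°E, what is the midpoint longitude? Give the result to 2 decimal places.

Signed shortest Δλ from -133.08° to +120.74° is -106.18°.
Midpoint longitude = -133.08° + (-106.18°)/2 = -133.08° − 53.09° = -186.17°.
Normalise into (−180°, 180°]: +173.83°.
(The naïve average (-133.08 + +120.74)/2 = -6.17° is on the wrong side of the globe.)

173.83°E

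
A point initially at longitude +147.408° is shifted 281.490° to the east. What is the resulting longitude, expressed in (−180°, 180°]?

+68.898°

Start at +147.408°; shift +281.490° → +428.898°.
+428.898° lies outside (−180°, 180°]; subtract 360° → +68.898°.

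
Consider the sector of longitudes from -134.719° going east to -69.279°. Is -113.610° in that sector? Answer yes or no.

Band width going east from -134.719° to -69.279°: ((-69.279 − -134.719) mod 360) = 65.440°.
Offset of -113.610° east of the west edge: ((-113.610 − -134.719) mod 360) = 21.109°.
21.109° ≤ 65.440° ⇒ inside.

Yes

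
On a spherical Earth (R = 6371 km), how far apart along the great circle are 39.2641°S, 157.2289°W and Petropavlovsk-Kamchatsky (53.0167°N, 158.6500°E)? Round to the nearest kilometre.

11104 km

Δλ = 158.6500 − -157.2289 = 315.8789°; wrapped into (−180°, 180°]: -44.1211°.
Δφ = 53.0167 − -39.2641 = 92.2808°.
a = sin²(Δφ/2) + cos φ₁ · cos φ₂ · sin²(Δλ/2) = 0.585602.
c = 2·atan2(√a, √(1−a)) = 1.74285 rad → d = 6371·c ≈ 11103.68 km.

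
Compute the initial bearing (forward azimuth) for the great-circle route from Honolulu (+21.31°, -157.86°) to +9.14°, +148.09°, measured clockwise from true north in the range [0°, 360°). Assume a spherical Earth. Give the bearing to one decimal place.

Δλ = 148.09 − -157.86 = 305.95°; wrapped into (−180°, 180°]: -54.05°.
θ = atan2( sin Δλ · cos φ₂ , cos φ₁ · sin φ₂ − sin φ₁ · cos φ₂ · cos Δλ )
  = atan2(-0.79925, -0.06266) = -94.483° → normalised to [0°, 360°): 265.517°.

265.5°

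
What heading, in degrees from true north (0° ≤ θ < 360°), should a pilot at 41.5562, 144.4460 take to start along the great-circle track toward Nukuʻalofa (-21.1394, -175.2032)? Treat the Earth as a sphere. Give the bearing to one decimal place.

140.8°

Δλ = -175.2032 − 144.4460 = -319.6492°; wrapped into (−180°, 180°]: 40.3508°.
θ = atan2( sin Δλ · cos φ₂ , cos φ₁ · sin φ₂ − sin φ₁ · cos φ₂ · cos Δλ )
  = atan2(0.60390, -0.74139) = 140.836° → normalised to [0°, 360°): 140.836°.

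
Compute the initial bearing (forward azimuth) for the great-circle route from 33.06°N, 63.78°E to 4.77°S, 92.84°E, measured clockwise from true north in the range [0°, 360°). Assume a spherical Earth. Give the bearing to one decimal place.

Δλ = 92.84 − 63.78 = 29.06°.
θ = atan2( sin Δλ · cos φ₂ , cos φ₁ · sin φ₂ − sin φ₁ · cos φ₂ · cos Δλ )
  = atan2(0.48404, -0.54488) = 138.384° → normalised to [0°, 360°): 138.384°.

138.4°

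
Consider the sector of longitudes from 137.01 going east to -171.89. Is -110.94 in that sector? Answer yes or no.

No

Band width going east from +137.01° to -171.89°: ((-171.89 − 137.01) mod 360) = 51.10°.
Offset of -110.94° east of the west edge: ((-110.94 − 137.01) mod 360) = 112.05°.
112.05° > 51.10° ⇒ outside.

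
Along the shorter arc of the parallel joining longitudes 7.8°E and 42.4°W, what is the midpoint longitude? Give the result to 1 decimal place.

Signed shortest Δλ from +7.8° to -42.4° is -50.2°.
Midpoint longitude = +7.8° + (-50.2°)/2 = +7.8° − 25.1° = -17.3°.

17.3°W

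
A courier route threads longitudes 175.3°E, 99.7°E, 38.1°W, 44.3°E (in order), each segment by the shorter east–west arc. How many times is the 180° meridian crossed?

Leg 1: +175.3° → +99.7°, shortest Δλ = -75.6° (west) — does not cross 180°.
Leg 2: +99.7° → -38.1°, shortest Δλ = -137.8° (west) — does not cross 180°.
Leg 3: -38.1° → +44.3°, shortest Δλ = 82.4° (east) — does not cross 180°.
Total crossings: 0.

0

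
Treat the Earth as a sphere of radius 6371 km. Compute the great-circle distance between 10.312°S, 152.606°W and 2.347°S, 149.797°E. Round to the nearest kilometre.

6418 km

Δλ = 149.797 − -152.606 = 302.403°; wrapped into (−180°, 180°]: -57.597°.
Δφ = -2.347 − -10.312 = 7.965°.
a = sin²(Δφ/2) + cos φ₁ · cos φ₂ · sin²(Δλ/2) = 0.232948.
c = 2·atan2(√a, √(1−a)) = 1.00735 rad → d = 6371·c ≈ 6417.82 km.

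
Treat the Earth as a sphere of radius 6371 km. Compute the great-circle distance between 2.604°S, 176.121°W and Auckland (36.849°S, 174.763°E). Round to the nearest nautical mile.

Δλ = 174.763 − -176.121 = 350.884°; wrapped into (−180°, 180°]: -9.116°.
Δφ = -36.849 − -2.604 = -34.245°.
a = sin²(Δφ/2) + cos φ₁ · cos φ₂ · sin²(Δλ/2) = 0.091729.
c = 2·atan2(√a, √(1−a)) = 0.61540 rad → d = 6371·c ≈ 3920.72 km ≈ 2117.02 nmi.

2117 nmi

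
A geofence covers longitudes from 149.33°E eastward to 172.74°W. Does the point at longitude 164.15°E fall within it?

Band width going east from +149.33° to -172.74°: ((-172.74 − 149.33) mod 360) = 37.93°.
Offset of +164.15° east of the west edge: ((164.15 − 149.33) mod 360) = 14.82°.
14.82° ≤ 37.93° ⇒ inside.

Yes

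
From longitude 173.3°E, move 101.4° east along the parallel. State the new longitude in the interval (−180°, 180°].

Start at +173.3°; shift +101.4° → +274.7°.
+274.7° lies outside (−180°, 180°]; subtract 360° → -85.3°.

85.3°W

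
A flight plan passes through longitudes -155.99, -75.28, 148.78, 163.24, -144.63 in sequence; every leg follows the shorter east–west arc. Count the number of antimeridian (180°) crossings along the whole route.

Leg 1: -155.99° → -75.28°, shortest Δλ = 80.71° (east) — does not cross 180°.
Leg 2: -75.28° → +148.78°, shortest Δλ = -135.94° (west) — crosses 180°.
Leg 3: +148.78° → +163.24°, shortest Δλ = 14.46° (east) — does not cross 180°.
Leg 4: +163.24° → -144.63°, shortest Δλ = 52.13° (east) — crosses 180°.
Total crossings: 2.

2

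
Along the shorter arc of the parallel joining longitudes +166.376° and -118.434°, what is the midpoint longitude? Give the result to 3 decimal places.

Signed shortest Δλ from +166.376° to -118.434° is +75.190°.
Midpoint longitude = +166.376° + (+75.190°)/2 = +166.376° + 37.595° = +203.971°.
Normalise into (−180°, 180°]: -156.029°.
(The naïve average (+166.376 + -118.434)/2 = 23.971° is on the wrong side of the globe.)

-156.029°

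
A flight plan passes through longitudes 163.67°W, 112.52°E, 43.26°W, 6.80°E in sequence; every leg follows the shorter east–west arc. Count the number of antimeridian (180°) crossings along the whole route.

1

Leg 1: -163.67° → +112.52°, shortest Δλ = -83.81° (west) — crosses 180°.
Leg 2: +112.52° → -43.26°, shortest Δλ = -155.78° (west) — does not cross 180°.
Leg 3: -43.26° → +6.80°, shortest Δλ = 50.06° (east) — does not cross 180°.
Total crossings: 1.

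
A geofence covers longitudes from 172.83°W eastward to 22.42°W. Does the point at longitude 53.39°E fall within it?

No

Band width going east from -172.83° to -22.42°: ((-22.42 − -172.83) mod 360) = 150.41°.
Offset of +53.39° east of the west edge: ((53.39 − -172.83) mod 360) = 226.22°.
226.22° > 150.41° ⇒ outside.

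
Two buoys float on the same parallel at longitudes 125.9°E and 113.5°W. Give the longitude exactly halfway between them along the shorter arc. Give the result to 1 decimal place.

Signed shortest Δλ from +125.9° to -113.5° is +120.6°.
Midpoint longitude = +125.9° + (+120.6°)/2 = +125.9° + 60.3° = +186.2°.
Normalise into (−180°, 180°]: -173.8°.
(The naïve average (+125.9 + -113.5)/2 = 6.2° is on the wrong side of the globe.)

173.8°W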